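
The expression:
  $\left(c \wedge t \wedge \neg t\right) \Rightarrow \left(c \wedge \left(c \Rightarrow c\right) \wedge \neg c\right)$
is always true.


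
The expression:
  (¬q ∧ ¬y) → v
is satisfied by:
  {y: True, q: True, v: True}
  {y: True, q: True, v: False}
  {y: True, v: True, q: False}
  {y: True, v: False, q: False}
  {q: True, v: True, y: False}
  {q: True, v: False, y: False}
  {v: True, q: False, y: False}


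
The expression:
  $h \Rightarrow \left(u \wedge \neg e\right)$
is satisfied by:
  {u: True, h: False, e: False}
  {u: False, h: False, e: False}
  {e: True, u: True, h: False}
  {e: True, u: False, h: False}
  {h: True, u: True, e: False}


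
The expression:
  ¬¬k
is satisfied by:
  {k: True}


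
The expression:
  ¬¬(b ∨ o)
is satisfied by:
  {b: True, o: True}
  {b: True, o: False}
  {o: True, b: False}


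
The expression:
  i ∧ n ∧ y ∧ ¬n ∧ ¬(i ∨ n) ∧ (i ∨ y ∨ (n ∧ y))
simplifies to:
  False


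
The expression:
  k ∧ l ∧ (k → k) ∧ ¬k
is never true.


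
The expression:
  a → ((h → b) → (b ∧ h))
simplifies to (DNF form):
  h ∨ ¬a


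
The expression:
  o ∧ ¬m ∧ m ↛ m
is never true.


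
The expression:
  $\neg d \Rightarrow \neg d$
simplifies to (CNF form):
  $\text{True}$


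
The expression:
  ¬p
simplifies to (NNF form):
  ¬p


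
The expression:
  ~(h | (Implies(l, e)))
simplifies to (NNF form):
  l & ~e & ~h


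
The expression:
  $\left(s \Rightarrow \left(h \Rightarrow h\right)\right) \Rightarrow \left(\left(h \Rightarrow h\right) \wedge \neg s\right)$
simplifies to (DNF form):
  $\neg s$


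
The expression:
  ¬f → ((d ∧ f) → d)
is always true.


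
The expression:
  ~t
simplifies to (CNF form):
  ~t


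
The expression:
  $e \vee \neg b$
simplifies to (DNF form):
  $e \vee \neg b$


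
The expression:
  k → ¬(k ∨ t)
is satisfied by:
  {k: False}


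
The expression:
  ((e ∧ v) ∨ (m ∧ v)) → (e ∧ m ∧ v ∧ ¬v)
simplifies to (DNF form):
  (¬e ∧ ¬m) ∨ ¬v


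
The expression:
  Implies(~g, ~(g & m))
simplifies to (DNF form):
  True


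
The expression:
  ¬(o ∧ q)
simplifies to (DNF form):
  ¬o ∨ ¬q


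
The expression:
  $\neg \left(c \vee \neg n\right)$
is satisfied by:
  {n: True, c: False}


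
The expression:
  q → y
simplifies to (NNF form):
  y ∨ ¬q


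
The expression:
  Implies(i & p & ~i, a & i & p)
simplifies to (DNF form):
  True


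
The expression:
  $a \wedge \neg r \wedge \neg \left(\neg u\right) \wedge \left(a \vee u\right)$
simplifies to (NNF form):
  $a \wedge u \wedge \neg r$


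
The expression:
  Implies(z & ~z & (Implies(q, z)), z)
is always true.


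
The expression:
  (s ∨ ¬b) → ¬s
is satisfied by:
  {s: False}


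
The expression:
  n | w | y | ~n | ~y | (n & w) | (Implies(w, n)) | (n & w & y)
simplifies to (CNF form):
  True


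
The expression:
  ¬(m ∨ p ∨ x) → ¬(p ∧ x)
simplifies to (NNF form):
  True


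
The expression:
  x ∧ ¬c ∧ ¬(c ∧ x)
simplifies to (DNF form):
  x ∧ ¬c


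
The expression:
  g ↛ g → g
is always true.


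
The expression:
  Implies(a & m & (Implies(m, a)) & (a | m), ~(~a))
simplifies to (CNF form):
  True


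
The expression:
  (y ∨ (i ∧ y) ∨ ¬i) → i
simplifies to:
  i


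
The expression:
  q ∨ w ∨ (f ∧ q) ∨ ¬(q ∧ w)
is always true.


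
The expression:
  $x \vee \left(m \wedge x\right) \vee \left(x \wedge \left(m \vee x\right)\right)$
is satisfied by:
  {x: True}


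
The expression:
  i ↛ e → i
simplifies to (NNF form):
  True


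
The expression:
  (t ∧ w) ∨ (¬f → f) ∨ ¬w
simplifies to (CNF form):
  f ∨ t ∨ ¬w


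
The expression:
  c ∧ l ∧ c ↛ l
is never true.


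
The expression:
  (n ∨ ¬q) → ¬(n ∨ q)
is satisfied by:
  {n: False}


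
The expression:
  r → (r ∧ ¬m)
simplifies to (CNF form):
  ¬m ∨ ¬r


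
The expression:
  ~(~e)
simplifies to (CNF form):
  e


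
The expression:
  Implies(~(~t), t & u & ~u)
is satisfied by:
  {t: False}


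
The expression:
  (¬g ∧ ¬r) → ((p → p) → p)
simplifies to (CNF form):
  g ∨ p ∨ r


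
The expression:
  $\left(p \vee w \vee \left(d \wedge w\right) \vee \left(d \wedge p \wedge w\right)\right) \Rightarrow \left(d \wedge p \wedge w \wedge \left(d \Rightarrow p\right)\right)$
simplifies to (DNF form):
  $\left(w \wedge \neg w\right) \vee \left(\neg p \wedge \neg w\right) \vee \left(d \wedge p \wedge w\right) \vee \left(d \wedge p \wedge \neg p\right) \vee \left(d \wedge w \wedge \neg w\right) \vee \left(d \wedge \neg p \wedge \neg w\right) \vee \left(p \wedge w \wedge \neg w\right) \vee \left(p \wedge \neg p \wedge \neg w\right)$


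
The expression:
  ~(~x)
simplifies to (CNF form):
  x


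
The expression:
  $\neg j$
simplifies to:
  $\neg j$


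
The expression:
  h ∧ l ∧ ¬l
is never true.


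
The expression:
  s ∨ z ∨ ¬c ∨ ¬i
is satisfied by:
  {s: True, z: True, c: False, i: False}
  {s: True, c: False, z: False, i: False}
  {z: True, s: False, c: False, i: False}
  {s: False, c: False, z: False, i: False}
  {i: True, s: True, z: True, c: False}
  {i: True, s: True, c: False, z: False}
  {i: True, z: True, s: False, c: False}
  {i: True, s: False, c: False, z: False}
  {s: True, c: True, z: True, i: False}
  {s: True, c: True, i: False, z: False}
  {c: True, z: True, i: False, s: False}
  {c: True, i: False, z: False, s: False}
  {s: True, c: True, i: True, z: True}
  {s: True, c: True, i: True, z: False}
  {c: True, i: True, z: True, s: False}


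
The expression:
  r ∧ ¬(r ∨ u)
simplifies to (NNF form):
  False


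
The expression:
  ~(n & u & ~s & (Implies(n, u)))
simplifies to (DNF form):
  s | ~n | ~u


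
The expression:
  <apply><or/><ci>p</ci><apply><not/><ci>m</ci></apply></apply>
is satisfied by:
  {p: True, m: False}
  {m: False, p: False}
  {m: True, p: True}


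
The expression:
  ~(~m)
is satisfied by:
  {m: True}


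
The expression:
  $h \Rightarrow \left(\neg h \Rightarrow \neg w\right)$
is always true.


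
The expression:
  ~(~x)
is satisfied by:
  {x: True}


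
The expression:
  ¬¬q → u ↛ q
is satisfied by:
  {q: False}


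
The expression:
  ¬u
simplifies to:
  ¬u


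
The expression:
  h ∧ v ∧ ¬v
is never true.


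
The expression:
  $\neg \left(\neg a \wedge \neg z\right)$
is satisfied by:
  {a: True, z: True}
  {a: True, z: False}
  {z: True, a: False}


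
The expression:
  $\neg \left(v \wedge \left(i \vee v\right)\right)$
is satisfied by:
  {v: False}


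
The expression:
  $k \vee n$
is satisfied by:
  {n: True, k: True}
  {n: True, k: False}
  {k: True, n: False}


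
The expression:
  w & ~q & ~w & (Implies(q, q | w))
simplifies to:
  False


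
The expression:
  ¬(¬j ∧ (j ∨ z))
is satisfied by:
  {j: True, z: False}
  {z: False, j: False}
  {z: True, j: True}


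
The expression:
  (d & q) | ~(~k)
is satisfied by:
  {q: True, k: True, d: True}
  {q: True, k: True, d: False}
  {k: True, d: True, q: False}
  {k: True, d: False, q: False}
  {q: True, d: True, k: False}


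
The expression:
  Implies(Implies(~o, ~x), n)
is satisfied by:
  {n: True, x: True, o: False}
  {n: True, o: False, x: False}
  {n: True, x: True, o: True}
  {n: True, o: True, x: False}
  {x: True, o: False, n: False}


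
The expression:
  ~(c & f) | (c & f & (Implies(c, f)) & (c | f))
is always true.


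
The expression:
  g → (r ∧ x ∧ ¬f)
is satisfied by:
  {r: True, x: True, g: False, f: False}
  {r: True, x: False, g: False, f: False}
  {x: True, f: False, r: False, g: False}
  {f: False, x: False, r: False, g: False}
  {f: True, r: True, x: True, g: False}
  {f: True, r: True, x: False, g: False}
  {f: True, x: True, r: False, g: False}
  {f: True, x: False, r: False, g: False}
  {g: True, r: True, x: True, f: False}


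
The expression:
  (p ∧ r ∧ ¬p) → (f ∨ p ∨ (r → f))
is always true.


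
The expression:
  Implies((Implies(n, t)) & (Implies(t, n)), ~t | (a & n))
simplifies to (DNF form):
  a | ~n | ~t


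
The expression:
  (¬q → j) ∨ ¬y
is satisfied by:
  {q: True, j: True, y: False}
  {q: True, j: False, y: False}
  {j: True, q: False, y: False}
  {q: False, j: False, y: False}
  {y: True, q: True, j: True}
  {y: True, q: True, j: False}
  {y: True, j: True, q: False}


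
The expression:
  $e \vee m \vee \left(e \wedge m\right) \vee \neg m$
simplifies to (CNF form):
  $\text{True}$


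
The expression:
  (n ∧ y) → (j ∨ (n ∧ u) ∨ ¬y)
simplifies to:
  j ∨ u ∨ ¬n ∨ ¬y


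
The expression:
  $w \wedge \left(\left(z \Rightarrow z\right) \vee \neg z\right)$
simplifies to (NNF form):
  $w$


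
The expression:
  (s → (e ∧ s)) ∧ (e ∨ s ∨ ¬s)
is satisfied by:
  {e: True, s: False}
  {s: False, e: False}
  {s: True, e: True}


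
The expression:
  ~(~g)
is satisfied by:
  {g: True}


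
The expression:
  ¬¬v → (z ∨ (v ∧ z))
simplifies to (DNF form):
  z ∨ ¬v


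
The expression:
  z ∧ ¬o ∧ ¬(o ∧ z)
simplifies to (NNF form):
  z ∧ ¬o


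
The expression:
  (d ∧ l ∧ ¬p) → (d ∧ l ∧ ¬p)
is always true.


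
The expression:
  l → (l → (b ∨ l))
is always true.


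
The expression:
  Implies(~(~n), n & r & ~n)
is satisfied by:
  {n: False}


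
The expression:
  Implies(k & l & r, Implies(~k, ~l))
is always true.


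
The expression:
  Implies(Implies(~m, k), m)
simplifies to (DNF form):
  m | ~k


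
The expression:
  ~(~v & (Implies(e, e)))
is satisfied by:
  {v: True}


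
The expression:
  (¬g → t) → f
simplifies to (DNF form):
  f ∨ (¬g ∧ ¬t)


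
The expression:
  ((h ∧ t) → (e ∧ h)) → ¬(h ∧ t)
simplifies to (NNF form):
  ¬e ∨ ¬h ∨ ¬t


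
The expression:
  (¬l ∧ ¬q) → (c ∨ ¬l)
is always true.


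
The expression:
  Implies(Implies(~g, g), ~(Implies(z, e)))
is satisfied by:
  {z: True, e: False, g: False}
  {e: False, g: False, z: False}
  {z: True, e: True, g: False}
  {e: True, z: False, g: False}
  {g: True, z: True, e: False}


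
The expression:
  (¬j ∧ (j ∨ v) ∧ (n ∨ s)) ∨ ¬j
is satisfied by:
  {j: False}


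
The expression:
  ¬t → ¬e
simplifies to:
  t ∨ ¬e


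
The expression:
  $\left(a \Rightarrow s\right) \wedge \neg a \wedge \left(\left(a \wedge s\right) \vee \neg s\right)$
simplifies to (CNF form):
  $\neg a \wedge \neg s$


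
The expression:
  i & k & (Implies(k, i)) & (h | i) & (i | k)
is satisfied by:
  {i: True, k: True}


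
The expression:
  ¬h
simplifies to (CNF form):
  ¬h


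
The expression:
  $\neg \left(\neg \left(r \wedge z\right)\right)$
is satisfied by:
  {r: True, z: True}


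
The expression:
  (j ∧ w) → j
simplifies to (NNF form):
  True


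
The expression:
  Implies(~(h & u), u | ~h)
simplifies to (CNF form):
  u | ~h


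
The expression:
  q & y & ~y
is never true.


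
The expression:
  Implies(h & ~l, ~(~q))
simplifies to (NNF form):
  l | q | ~h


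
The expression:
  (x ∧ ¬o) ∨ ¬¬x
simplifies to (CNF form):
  x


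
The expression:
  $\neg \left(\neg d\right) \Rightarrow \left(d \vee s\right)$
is always true.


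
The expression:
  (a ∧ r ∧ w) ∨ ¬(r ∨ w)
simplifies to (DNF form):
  (w ∧ ¬w) ∨ (¬r ∧ ¬w) ∨ (a ∧ r ∧ w) ∨ (a ∧ r ∧ ¬r) ∨ (a ∧ w ∧ ¬w) ∨ (a ∧ ¬r ∧ ¬w) ∨ (r ∧ w ∧ ¬w) ∨ (r ∧ ¬r ∧ ¬w)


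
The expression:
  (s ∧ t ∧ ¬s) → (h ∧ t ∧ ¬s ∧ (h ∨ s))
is always true.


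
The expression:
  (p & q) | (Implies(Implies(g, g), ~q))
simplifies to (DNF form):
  p | ~q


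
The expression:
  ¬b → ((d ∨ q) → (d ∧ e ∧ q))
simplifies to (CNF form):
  (b ∨ d ∨ ¬d) ∧ (b ∨ d ∨ ¬q) ∧ (b ∨ e ∨ ¬d) ∧ (b ∨ e ∨ ¬q) ∧ (b ∨ q ∨ ¬d) ∧ (b ∨ q ∨ ¬q)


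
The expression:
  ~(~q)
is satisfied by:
  {q: True}


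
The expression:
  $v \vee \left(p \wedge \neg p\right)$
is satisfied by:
  {v: True}


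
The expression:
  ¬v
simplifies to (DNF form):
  ¬v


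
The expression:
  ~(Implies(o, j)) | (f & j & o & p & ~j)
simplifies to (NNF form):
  o & ~j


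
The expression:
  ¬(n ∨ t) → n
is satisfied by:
  {n: True, t: True}
  {n: True, t: False}
  {t: True, n: False}


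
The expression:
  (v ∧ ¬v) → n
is always true.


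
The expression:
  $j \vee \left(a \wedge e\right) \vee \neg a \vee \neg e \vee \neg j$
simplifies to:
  $\text{True}$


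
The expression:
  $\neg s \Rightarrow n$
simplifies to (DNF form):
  $n \vee s$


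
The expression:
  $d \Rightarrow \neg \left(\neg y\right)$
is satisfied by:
  {y: True, d: False}
  {d: False, y: False}
  {d: True, y: True}


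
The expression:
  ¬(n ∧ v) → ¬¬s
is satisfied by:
  {v: True, s: True, n: True}
  {v: True, s: True, n: False}
  {s: True, n: True, v: False}
  {s: True, n: False, v: False}
  {v: True, n: True, s: False}


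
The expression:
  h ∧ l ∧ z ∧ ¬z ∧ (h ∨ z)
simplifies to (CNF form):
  False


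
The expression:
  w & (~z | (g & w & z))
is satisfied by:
  {g: True, w: True, z: False}
  {w: True, z: False, g: False}
  {z: True, g: True, w: True}


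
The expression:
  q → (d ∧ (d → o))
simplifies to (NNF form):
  (d ∧ o) ∨ ¬q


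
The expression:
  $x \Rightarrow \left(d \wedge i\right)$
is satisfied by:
  {i: True, d: True, x: False}
  {i: True, d: False, x: False}
  {d: True, i: False, x: False}
  {i: False, d: False, x: False}
  {i: True, x: True, d: True}


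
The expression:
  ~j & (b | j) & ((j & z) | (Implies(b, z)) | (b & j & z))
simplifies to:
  b & z & ~j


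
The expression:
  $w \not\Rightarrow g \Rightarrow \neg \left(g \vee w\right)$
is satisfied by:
  {g: True, w: False}
  {w: False, g: False}
  {w: True, g: True}


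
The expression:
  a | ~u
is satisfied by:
  {a: True, u: False}
  {u: False, a: False}
  {u: True, a: True}


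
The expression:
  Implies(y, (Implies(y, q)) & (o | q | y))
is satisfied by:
  {q: True, y: False}
  {y: False, q: False}
  {y: True, q: True}


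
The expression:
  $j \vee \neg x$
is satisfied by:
  {j: True, x: False}
  {x: False, j: False}
  {x: True, j: True}


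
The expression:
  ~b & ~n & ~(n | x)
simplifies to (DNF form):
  ~b & ~n & ~x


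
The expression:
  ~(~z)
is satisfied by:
  {z: True}


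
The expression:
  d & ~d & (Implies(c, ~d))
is never true.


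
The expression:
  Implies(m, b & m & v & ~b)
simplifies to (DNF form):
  ~m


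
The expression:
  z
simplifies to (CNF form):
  z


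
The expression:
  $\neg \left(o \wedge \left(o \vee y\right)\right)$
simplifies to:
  $\neg o$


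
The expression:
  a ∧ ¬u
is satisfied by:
  {a: True, u: False}


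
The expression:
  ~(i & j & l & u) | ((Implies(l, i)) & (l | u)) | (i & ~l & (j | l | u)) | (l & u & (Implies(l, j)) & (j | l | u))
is always true.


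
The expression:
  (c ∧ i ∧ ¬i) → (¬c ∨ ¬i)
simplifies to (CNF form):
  True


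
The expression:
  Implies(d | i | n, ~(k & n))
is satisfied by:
  {k: False, n: False}
  {n: True, k: False}
  {k: True, n: False}


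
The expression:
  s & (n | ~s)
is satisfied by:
  {s: True, n: True}


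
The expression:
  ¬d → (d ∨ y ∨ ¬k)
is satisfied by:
  {y: True, d: True, k: False}
  {y: True, k: False, d: False}
  {d: True, k: False, y: False}
  {d: False, k: False, y: False}
  {y: True, d: True, k: True}
  {y: True, k: True, d: False}
  {d: True, k: True, y: False}


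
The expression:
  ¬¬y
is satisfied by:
  {y: True}


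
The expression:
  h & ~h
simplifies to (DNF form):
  False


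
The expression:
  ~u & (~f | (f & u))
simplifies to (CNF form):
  ~f & ~u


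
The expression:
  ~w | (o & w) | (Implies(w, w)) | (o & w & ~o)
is always true.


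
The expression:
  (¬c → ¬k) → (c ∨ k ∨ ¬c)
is always true.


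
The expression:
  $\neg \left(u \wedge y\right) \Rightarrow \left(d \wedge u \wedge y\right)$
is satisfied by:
  {u: True, y: True}


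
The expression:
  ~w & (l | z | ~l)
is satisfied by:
  {w: False}


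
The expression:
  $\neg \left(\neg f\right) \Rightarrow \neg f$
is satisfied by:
  {f: False}


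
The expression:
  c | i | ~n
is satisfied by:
  {i: True, c: True, n: False}
  {i: True, c: False, n: False}
  {c: True, i: False, n: False}
  {i: False, c: False, n: False}
  {i: True, n: True, c: True}
  {i: True, n: True, c: False}
  {n: True, c: True, i: False}


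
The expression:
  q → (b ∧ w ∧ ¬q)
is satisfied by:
  {q: False}


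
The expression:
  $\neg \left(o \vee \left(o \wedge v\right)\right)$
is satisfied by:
  {o: False}


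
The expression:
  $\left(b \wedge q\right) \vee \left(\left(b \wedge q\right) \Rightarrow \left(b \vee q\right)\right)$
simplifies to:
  $\text{True}$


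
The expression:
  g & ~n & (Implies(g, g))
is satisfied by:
  {g: True, n: False}


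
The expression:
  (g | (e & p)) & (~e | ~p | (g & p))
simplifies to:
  g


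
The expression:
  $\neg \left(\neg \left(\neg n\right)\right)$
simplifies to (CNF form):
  $\neg n$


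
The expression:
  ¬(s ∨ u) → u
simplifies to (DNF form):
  s ∨ u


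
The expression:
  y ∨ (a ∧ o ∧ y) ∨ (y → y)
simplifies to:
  True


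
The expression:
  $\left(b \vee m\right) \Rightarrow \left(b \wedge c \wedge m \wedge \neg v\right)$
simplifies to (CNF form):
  $\left(b \vee \neg m\right) \wedge \left(c \vee \neg m\right) \wedge \left(m \vee \neg b\right) \wedge \left(\neg m \vee \neg v\right)$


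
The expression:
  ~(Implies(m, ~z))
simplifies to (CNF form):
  m & z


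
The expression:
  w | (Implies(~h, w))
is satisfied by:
  {h: True, w: True}
  {h: True, w: False}
  {w: True, h: False}


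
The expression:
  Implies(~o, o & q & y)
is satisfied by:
  {o: True}


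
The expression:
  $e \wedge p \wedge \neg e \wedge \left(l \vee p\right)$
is never true.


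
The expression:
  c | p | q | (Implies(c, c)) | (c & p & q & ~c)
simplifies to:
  True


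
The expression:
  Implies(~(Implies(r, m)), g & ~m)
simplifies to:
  g | m | ~r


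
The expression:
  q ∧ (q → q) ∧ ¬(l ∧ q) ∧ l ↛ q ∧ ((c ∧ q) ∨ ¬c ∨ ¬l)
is never true.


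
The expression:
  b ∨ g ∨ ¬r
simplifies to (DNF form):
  b ∨ g ∨ ¬r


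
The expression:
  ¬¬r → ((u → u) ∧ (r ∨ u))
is always true.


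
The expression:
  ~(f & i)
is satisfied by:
  {i: False, f: False}
  {f: True, i: False}
  {i: True, f: False}


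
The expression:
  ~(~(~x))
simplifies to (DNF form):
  ~x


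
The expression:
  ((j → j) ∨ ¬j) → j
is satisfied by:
  {j: True}


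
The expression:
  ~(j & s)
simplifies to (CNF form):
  ~j | ~s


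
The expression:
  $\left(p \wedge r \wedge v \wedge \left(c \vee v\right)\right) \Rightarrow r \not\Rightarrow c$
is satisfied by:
  {p: False, v: False, c: False, r: False}
  {r: True, p: False, v: False, c: False}
  {c: True, p: False, v: False, r: False}
  {r: True, c: True, p: False, v: False}
  {v: True, r: False, p: False, c: False}
  {r: True, v: True, p: False, c: False}
  {c: True, v: True, r: False, p: False}
  {r: True, c: True, v: True, p: False}
  {p: True, c: False, v: False, r: False}
  {r: True, p: True, c: False, v: False}
  {c: True, p: True, r: False, v: False}
  {r: True, c: True, p: True, v: False}
  {v: True, p: True, c: False, r: False}
  {r: True, v: True, p: True, c: False}
  {c: True, v: True, p: True, r: False}


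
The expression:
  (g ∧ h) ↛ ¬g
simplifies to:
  g ∧ h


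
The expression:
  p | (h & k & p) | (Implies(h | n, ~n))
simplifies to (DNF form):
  p | ~n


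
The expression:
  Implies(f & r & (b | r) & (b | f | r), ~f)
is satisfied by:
  {r: False, f: False}
  {f: True, r: False}
  {r: True, f: False}


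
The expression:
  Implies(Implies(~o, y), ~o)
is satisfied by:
  {o: False}


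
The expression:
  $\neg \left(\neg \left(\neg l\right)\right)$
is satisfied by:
  {l: False}


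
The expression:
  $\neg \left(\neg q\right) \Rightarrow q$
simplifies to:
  $\text{True}$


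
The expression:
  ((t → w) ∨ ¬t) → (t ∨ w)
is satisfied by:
  {t: True, w: True}
  {t: True, w: False}
  {w: True, t: False}


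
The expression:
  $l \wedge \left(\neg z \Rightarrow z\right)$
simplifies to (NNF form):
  $l \wedge z$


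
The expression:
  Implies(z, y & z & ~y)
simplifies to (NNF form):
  ~z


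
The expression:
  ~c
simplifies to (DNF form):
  ~c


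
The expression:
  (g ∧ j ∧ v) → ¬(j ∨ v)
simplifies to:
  ¬g ∨ ¬j ∨ ¬v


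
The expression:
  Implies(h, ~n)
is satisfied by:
  {h: False, n: False}
  {n: True, h: False}
  {h: True, n: False}


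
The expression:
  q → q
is always true.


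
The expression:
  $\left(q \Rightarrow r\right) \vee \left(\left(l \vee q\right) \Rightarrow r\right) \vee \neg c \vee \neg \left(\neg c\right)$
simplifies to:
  $\text{True}$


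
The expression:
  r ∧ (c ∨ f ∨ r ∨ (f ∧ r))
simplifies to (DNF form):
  r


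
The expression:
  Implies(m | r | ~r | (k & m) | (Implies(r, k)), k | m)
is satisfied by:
  {k: True, m: True}
  {k: True, m: False}
  {m: True, k: False}


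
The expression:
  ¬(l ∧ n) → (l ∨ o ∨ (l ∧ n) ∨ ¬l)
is always true.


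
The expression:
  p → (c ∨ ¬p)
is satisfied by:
  {c: True, p: False}
  {p: False, c: False}
  {p: True, c: True}


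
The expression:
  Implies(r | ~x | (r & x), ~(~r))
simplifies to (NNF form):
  r | x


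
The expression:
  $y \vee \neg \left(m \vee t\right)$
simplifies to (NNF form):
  $y \vee \left(\neg m \wedge \neg t\right)$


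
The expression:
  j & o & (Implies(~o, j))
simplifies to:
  j & o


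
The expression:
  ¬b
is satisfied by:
  {b: False}


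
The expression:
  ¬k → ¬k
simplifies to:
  True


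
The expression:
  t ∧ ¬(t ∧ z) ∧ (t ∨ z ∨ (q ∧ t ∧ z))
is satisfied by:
  {t: True, z: False}


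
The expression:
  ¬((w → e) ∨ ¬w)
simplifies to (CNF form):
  w ∧ ¬e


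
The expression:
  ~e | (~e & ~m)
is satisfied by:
  {e: False}


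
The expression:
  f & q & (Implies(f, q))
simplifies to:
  f & q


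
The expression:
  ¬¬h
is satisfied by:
  {h: True}


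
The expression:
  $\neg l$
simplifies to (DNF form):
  $\neg l$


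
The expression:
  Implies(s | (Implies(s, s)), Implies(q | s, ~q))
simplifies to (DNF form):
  ~q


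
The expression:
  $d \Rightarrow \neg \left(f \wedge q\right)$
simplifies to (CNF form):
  $\neg d \vee \neg f \vee \neg q$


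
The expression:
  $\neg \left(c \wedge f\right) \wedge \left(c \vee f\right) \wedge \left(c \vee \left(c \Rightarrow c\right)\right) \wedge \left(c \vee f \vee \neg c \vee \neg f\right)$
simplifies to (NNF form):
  $\left(c \wedge \neg f\right) \vee \left(f \wedge \neg c\right)$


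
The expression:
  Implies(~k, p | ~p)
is always true.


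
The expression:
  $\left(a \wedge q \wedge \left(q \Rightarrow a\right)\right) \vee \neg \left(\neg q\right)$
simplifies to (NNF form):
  $q$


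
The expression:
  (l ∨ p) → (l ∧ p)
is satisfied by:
  {l: False, p: False}
  {p: True, l: True}


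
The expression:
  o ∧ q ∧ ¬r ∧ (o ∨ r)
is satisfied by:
  {o: True, q: True, r: False}


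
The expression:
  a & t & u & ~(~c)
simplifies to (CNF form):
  a & c & t & u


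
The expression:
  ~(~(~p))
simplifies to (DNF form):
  ~p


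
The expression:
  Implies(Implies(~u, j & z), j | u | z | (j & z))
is always true.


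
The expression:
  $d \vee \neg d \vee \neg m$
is always true.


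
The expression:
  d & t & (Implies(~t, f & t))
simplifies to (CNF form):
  d & t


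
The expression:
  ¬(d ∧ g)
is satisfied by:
  {g: False, d: False}
  {d: True, g: False}
  {g: True, d: False}


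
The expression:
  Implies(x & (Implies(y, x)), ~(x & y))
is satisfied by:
  {y: False, x: False}
  {x: True, y: False}
  {y: True, x: False}


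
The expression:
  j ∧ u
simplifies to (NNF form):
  j ∧ u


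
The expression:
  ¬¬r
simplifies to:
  r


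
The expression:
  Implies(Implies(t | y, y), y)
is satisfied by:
  {y: True, t: True}
  {y: True, t: False}
  {t: True, y: False}


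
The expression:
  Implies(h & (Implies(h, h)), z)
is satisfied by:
  {z: True, h: False}
  {h: False, z: False}
  {h: True, z: True}


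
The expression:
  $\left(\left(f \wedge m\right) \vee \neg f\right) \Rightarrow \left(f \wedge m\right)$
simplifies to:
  $f$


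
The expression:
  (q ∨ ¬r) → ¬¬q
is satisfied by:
  {r: True, q: True}
  {r: True, q: False}
  {q: True, r: False}


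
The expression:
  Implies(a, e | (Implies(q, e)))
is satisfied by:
  {e: True, q: False, a: False}
  {e: False, q: False, a: False}
  {a: True, e: True, q: False}
  {a: True, e: False, q: False}
  {q: True, e: True, a: False}
  {q: True, e: False, a: False}
  {q: True, a: True, e: True}


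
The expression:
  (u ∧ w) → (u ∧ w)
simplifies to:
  True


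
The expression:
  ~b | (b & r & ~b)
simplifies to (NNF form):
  ~b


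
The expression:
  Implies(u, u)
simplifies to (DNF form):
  True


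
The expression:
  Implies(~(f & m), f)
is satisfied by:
  {f: True}


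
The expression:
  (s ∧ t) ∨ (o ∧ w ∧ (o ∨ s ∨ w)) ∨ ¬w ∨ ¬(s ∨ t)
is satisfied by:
  {o: True, s: False, w: False, t: False}
  {t: True, o: True, s: False, w: False}
  {o: True, s: True, t: False, w: False}
  {t: True, o: True, s: True, w: False}
  {t: False, s: False, o: False, w: False}
  {t: True, s: False, o: False, w: False}
  {s: True, t: False, o: False, w: False}
  {t: True, s: True, o: False, w: False}
  {w: True, o: True, t: False, s: False}
  {w: True, t: True, o: True, s: False}
  {w: True, o: True, s: True, t: False}
  {w: True, t: True, o: True, s: True}
  {w: True, t: False, s: False, o: False}
  {w: True, t: True, s: True, o: False}


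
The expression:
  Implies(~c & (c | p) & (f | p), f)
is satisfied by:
  {c: True, f: True, p: False}
  {c: True, p: False, f: False}
  {f: True, p: False, c: False}
  {f: False, p: False, c: False}
  {c: True, f: True, p: True}
  {c: True, p: True, f: False}
  {f: True, p: True, c: False}


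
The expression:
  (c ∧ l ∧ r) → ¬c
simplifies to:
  ¬c ∨ ¬l ∨ ¬r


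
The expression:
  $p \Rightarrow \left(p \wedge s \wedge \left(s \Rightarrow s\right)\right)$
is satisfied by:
  {s: True, p: False}
  {p: False, s: False}
  {p: True, s: True}


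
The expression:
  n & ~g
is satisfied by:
  {n: True, g: False}


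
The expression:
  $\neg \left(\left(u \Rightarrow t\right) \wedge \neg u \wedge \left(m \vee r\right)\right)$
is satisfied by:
  {u: True, r: False, m: False}
  {u: True, m: True, r: False}
  {u: True, r: True, m: False}
  {u: True, m: True, r: True}
  {m: False, r: False, u: False}


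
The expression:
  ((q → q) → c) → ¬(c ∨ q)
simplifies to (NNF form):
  ¬c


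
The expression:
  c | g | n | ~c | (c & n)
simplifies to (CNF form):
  True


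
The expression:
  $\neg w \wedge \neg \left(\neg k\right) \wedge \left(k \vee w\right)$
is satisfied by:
  {k: True, w: False}


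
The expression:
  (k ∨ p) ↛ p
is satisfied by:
  {k: True, p: False}


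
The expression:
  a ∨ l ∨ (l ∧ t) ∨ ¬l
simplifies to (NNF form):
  True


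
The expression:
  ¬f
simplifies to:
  ¬f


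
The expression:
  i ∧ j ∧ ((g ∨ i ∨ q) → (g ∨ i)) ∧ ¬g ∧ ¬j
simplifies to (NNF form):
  False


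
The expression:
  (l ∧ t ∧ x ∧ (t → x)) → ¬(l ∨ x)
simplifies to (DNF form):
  ¬l ∨ ¬t ∨ ¬x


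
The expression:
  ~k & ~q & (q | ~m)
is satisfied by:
  {q: False, k: False, m: False}


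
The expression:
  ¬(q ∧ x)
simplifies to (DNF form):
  ¬q ∨ ¬x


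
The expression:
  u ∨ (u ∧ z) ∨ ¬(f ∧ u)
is always true.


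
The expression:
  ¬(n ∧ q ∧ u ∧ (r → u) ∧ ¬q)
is always true.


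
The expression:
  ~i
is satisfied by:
  {i: False}


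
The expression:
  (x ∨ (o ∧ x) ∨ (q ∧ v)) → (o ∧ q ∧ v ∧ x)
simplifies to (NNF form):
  (o ∨ ¬x) ∧ (q ∨ ¬x) ∧ (v ∨ ¬x) ∧ (x ∨ ¬q ∨ ¬v)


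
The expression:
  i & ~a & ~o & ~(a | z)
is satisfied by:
  {i: True, o: False, z: False, a: False}


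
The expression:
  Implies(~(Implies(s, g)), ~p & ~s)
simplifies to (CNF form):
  g | ~s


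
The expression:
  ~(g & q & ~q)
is always true.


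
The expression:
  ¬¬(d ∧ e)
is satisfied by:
  {e: True, d: True}


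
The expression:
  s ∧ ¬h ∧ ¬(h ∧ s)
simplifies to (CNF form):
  s ∧ ¬h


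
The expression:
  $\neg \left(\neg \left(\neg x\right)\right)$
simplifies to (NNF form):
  $\neg x$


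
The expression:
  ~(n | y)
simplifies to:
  ~n & ~y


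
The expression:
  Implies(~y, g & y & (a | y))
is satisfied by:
  {y: True}


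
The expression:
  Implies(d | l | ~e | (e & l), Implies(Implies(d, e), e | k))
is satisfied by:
  {d: True, k: True, e: True}
  {d: True, k: True, e: False}
  {d: True, e: True, k: False}
  {d: True, e: False, k: False}
  {k: True, e: True, d: False}
  {k: True, e: False, d: False}
  {e: True, k: False, d: False}


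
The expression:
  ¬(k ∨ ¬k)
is never true.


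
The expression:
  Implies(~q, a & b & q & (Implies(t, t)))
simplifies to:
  q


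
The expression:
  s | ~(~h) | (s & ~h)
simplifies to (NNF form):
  h | s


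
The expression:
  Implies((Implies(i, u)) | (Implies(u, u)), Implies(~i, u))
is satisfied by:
  {i: True, u: True}
  {i: True, u: False}
  {u: True, i: False}


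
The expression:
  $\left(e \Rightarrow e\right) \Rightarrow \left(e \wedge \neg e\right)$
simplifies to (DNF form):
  $\text{False}$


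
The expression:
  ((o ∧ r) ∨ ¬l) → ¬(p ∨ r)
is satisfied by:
  {l: True, p: False, o: False, r: False}
  {l: True, o: True, p: False, r: False}
  {l: True, p: True, o: False, r: False}
  {l: True, o: True, p: True, r: False}
  {l: False, p: False, o: False, r: False}
  {o: True, l: False, p: False, r: False}
  {r: True, l: True, p: False, o: False}
  {r: True, l: True, p: True, o: False}


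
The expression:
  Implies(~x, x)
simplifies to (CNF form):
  x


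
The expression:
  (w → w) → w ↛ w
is never true.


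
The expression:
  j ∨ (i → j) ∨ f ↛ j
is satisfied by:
  {f: True, j: True, i: False}
  {f: True, j: False, i: False}
  {j: True, f: False, i: False}
  {f: False, j: False, i: False}
  {i: True, f: True, j: True}
  {i: True, f: True, j: False}
  {i: True, j: True, f: False}


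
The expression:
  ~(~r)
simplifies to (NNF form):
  r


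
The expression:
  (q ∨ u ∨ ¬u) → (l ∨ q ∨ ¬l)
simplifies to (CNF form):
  True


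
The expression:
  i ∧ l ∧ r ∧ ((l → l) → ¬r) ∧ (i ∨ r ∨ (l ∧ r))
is never true.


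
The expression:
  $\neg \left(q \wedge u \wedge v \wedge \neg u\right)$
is always true.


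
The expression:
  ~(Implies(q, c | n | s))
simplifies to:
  q & ~c & ~n & ~s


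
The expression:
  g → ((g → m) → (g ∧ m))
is always true.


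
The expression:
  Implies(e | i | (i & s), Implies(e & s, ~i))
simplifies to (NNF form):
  ~e | ~i | ~s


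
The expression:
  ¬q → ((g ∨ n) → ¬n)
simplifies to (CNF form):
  q ∨ ¬n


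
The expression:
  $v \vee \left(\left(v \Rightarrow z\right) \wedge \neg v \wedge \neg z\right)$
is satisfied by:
  {v: True, z: False}
  {z: False, v: False}
  {z: True, v: True}


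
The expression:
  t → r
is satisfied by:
  {r: True, t: False}
  {t: False, r: False}
  {t: True, r: True}


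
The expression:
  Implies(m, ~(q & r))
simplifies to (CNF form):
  ~m | ~q | ~r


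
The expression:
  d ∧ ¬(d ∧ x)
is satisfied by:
  {d: True, x: False}


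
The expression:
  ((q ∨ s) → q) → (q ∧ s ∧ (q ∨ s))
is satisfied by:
  {s: True}


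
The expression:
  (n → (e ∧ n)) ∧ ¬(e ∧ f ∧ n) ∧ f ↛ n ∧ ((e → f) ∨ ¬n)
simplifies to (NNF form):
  f ∧ ¬n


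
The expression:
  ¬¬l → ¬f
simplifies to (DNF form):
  ¬f ∨ ¬l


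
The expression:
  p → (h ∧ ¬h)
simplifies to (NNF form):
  ¬p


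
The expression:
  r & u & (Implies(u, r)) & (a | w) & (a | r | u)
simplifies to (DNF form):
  (a & r & u) | (r & u & w)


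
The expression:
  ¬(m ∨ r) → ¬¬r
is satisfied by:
  {r: True, m: True}
  {r: True, m: False}
  {m: True, r: False}


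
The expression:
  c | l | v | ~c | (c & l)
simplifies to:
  True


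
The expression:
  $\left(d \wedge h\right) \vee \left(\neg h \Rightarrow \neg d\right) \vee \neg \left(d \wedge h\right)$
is always true.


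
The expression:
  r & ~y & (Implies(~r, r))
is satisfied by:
  {r: True, y: False}


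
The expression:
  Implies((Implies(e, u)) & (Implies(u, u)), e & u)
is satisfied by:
  {e: True}


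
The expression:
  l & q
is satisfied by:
  {q: True, l: True}


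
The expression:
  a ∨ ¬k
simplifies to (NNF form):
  a ∨ ¬k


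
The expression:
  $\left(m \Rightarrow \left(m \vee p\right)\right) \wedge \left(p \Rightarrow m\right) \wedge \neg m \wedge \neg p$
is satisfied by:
  {p: False, m: False}


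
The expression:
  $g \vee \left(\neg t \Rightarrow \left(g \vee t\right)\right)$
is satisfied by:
  {t: True, g: True}
  {t: True, g: False}
  {g: True, t: False}


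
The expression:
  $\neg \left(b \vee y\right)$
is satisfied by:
  {y: False, b: False}


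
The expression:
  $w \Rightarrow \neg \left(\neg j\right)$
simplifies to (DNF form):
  $j \vee \neg w$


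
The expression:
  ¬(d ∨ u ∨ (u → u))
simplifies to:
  False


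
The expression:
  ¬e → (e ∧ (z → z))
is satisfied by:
  {e: True}


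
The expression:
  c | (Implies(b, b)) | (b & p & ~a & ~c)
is always true.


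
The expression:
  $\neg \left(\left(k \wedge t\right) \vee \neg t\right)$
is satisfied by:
  {t: True, k: False}


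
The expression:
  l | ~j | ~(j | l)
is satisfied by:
  {l: True, j: False}
  {j: False, l: False}
  {j: True, l: True}


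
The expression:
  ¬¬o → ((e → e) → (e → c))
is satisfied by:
  {c: True, o: False, e: False}
  {o: False, e: False, c: False}
  {c: True, e: True, o: False}
  {e: True, o: False, c: False}
  {c: True, o: True, e: False}
  {o: True, c: False, e: False}
  {c: True, e: True, o: True}


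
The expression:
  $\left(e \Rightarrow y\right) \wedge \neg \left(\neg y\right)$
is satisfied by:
  {y: True}


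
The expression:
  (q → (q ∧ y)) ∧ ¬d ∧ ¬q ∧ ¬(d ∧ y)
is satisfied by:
  {q: False, d: False}


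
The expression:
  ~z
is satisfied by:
  {z: False}


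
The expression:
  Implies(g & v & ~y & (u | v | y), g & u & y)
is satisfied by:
  {y: True, g: False, v: False}
  {g: False, v: False, y: False}
  {y: True, v: True, g: False}
  {v: True, g: False, y: False}
  {y: True, g: True, v: False}
  {g: True, y: False, v: False}
  {y: True, v: True, g: True}


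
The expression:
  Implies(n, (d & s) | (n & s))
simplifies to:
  s | ~n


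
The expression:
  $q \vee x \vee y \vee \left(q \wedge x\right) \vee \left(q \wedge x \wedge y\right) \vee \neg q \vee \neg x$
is always true.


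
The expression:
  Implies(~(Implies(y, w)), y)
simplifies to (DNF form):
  True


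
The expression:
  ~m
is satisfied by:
  {m: False}


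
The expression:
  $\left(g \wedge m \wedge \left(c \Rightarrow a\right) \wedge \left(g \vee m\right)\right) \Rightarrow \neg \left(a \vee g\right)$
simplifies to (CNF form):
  $\left(c \vee \neg g \vee \neg m\right) \wedge \left(\neg a \vee \neg g \vee \neg m\right)$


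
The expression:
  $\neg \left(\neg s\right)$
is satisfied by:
  {s: True}


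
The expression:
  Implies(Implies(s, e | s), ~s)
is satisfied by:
  {s: False}


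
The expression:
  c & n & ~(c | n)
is never true.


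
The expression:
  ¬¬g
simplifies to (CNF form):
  g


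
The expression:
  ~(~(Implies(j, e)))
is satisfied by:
  {e: True, j: False}
  {j: False, e: False}
  {j: True, e: True}


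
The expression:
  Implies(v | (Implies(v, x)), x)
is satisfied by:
  {x: True}


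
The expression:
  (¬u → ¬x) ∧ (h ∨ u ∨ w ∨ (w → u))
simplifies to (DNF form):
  u ∨ ¬x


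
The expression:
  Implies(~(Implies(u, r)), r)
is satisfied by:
  {r: True, u: False}
  {u: False, r: False}
  {u: True, r: True}


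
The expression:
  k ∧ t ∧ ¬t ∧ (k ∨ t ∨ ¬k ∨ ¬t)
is never true.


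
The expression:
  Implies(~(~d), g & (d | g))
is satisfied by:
  {g: True, d: False}
  {d: False, g: False}
  {d: True, g: True}


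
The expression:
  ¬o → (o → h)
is always true.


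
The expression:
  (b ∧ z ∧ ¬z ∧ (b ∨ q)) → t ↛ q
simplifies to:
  True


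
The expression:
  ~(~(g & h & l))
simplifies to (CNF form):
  g & h & l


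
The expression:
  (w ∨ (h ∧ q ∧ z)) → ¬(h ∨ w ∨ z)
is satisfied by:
  {w: False, h: False, q: False, z: False}
  {z: True, w: False, h: False, q: False}
  {q: True, w: False, h: False, z: False}
  {z: True, q: True, w: False, h: False}
  {h: True, z: False, w: False, q: False}
  {z: True, h: True, w: False, q: False}
  {q: True, h: True, z: False, w: False}


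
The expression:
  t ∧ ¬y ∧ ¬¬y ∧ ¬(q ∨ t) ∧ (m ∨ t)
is never true.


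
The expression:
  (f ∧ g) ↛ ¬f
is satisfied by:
  {g: True, f: True}


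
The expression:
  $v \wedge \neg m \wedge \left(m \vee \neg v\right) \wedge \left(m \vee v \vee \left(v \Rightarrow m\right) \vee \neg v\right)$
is never true.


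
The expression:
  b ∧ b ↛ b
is never true.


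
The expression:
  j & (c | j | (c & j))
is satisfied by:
  {j: True}


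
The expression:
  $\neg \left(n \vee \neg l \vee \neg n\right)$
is never true.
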